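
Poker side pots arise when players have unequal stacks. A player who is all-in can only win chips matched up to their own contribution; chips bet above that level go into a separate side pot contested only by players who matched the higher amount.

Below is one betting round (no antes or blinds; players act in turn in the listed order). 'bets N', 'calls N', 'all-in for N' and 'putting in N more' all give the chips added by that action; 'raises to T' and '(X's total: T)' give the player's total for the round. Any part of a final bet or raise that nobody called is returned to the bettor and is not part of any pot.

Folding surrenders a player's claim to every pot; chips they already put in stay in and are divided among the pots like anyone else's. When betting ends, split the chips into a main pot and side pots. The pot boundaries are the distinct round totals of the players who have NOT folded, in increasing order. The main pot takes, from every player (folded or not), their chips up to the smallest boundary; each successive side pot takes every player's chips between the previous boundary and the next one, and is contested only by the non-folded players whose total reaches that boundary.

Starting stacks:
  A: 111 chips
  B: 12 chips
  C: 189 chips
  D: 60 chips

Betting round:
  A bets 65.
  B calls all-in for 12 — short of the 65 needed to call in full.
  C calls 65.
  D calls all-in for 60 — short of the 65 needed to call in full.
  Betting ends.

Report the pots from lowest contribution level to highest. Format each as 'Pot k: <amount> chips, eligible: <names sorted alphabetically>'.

Contributions: A=65, B=12, C=65, D=60
Pot levels (distinct totals of non-folded players): 12, 60, 65
Layer 1-12: 12 each from A, B, C, D = 12*4 = 48 chips; eligible A, B, C, D
Layer 13-60: 48 each from A, C, D = 48*3 = 144 chips; eligible A, C, D
Layer 61-65: 5 each from A, C = 5*2 = 10 chips; eligible A, C

Pot 1: 48 chips, eligible: A, B, C, D
Pot 2: 144 chips, eligible: A, C, D
Pot 3: 10 chips, eligible: A, C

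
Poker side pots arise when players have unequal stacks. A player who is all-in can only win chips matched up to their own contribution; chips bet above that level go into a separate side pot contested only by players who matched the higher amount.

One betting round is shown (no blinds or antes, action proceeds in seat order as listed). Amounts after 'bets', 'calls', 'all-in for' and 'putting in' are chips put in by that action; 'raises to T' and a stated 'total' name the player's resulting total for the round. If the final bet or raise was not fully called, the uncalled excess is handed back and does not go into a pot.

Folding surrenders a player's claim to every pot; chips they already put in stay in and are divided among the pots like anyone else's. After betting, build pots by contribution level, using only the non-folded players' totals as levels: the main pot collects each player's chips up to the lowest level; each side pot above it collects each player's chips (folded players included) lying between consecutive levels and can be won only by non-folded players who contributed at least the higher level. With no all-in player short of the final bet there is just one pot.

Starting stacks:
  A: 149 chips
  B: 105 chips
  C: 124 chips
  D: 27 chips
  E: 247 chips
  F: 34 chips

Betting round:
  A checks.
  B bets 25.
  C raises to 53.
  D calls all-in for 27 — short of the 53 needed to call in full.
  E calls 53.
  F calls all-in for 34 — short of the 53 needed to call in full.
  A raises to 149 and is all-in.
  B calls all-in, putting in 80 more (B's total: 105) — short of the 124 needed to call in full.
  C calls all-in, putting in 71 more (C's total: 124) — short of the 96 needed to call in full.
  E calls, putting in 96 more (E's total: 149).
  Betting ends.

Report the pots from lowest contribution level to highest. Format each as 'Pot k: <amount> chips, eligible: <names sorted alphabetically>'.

Contributions: A=149, B=105, C=124, D=27, E=149, F=34
Pot levels (distinct totals of non-folded players): 27, 34, 105, 124, 149
Layer 1-27: 27 each from A, B, C, D, E, F = 27*6 = 162 chips; eligible A, B, C, D, E, F
Layer 28-34: 7 each from A, B, C, E, F = 7*5 = 35 chips; eligible A, B, C, E, F
Layer 35-105: 71 each from A, B, C, E = 71*4 = 284 chips; eligible A, B, C, E
Layer 106-124: 19 each from A, C, E = 19*3 = 57 chips; eligible A, C, E
Layer 125-149: 25 each from A, E = 25*2 = 50 chips; eligible A, E

Pot 1: 162 chips, eligible: A, B, C, D, E, F
Pot 2: 35 chips, eligible: A, B, C, E, F
Pot 3: 284 chips, eligible: A, B, C, E
Pot 4: 57 chips, eligible: A, C, E
Pot 5: 50 chips, eligible: A, E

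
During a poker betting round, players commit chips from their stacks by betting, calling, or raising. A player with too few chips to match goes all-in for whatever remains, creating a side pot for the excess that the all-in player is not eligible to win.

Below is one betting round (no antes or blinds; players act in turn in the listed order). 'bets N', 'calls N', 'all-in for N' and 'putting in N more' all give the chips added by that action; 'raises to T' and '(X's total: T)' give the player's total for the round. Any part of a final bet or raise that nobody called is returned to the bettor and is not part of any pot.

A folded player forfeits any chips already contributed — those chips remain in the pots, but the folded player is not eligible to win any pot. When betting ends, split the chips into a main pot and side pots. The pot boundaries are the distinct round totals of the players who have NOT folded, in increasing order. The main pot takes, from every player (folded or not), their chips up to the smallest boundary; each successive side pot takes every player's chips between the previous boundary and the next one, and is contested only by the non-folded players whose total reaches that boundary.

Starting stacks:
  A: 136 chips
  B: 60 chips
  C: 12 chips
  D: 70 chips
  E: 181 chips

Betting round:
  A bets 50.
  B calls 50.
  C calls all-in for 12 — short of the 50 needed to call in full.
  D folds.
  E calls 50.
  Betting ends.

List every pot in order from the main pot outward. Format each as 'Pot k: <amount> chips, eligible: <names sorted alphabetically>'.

Contributions: A=50, B=50, C=12, E=50
Folded: D
Pot levels (distinct totals of non-folded players): 12, 50
Layer 1-12: 12 each from A, B, C, E = 12*4 = 48 chips; eligible A, B, C, E
Layer 13-50: 38 each from A, B, E = 38*3 = 114 chips; eligible A, B, E

Pot 1: 48 chips, eligible: A, B, C, E
Pot 2: 114 chips, eligible: A, B, E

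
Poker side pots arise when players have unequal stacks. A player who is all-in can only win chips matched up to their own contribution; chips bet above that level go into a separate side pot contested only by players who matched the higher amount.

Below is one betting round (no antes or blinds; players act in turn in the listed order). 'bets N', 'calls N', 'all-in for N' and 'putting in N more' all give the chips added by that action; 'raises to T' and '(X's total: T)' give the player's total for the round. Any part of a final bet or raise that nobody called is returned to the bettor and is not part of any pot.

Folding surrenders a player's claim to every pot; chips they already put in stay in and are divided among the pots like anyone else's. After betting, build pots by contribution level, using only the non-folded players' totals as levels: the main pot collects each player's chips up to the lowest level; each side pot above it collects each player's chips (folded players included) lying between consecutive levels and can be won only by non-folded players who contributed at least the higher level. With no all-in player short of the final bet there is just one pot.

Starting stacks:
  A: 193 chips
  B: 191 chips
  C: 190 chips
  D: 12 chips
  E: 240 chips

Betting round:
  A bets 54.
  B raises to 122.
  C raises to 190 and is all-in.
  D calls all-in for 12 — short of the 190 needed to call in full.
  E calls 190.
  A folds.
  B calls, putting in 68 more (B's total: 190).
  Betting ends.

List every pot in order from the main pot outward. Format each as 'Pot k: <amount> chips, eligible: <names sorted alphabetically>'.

Contributions: A=54, B=190, C=190, D=12, E=190
Folded: A
Pot levels (distinct totals of non-folded players): 12, 190
Layer 1-12: 12 each from A, B, C, D, E = 12*5 = 60 chips; eligible B, C, D, E
Layer 13-190: A 42 + B 178 + C 178 + E 178 = 576 chips; eligible B, C, E

Pot 1: 60 chips, eligible: B, C, D, E
Pot 2: 576 chips, eligible: B, C, E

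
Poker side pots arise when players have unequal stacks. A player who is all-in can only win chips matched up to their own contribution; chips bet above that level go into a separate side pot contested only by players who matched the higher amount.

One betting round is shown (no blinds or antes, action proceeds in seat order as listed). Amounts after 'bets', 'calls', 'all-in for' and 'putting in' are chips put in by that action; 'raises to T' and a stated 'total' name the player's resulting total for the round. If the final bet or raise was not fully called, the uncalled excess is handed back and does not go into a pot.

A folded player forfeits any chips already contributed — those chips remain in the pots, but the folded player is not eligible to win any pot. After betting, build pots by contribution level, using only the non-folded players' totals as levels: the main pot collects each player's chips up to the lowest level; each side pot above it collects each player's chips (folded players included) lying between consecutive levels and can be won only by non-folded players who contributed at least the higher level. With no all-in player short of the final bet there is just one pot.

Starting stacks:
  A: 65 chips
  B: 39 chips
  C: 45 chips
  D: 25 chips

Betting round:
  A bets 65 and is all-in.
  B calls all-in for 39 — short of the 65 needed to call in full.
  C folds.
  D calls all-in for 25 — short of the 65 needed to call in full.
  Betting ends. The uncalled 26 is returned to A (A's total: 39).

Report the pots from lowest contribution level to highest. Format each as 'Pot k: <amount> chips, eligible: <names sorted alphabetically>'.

Pot 1: 75 chips, eligible: A, B, D
Pot 2: 28 chips, eligible: A, B

Derivation:
Contributions (after 26 returned to A): A=39, B=39, D=25
Folded: C
Pot levels (distinct totals of non-folded players): 25, 39
Layer 1-25: 25 each from A, B, D = 25*3 = 75 chips; eligible A, B, D
Layer 26-39: 14 each from A, B = 14*2 = 28 chips; eligible A, B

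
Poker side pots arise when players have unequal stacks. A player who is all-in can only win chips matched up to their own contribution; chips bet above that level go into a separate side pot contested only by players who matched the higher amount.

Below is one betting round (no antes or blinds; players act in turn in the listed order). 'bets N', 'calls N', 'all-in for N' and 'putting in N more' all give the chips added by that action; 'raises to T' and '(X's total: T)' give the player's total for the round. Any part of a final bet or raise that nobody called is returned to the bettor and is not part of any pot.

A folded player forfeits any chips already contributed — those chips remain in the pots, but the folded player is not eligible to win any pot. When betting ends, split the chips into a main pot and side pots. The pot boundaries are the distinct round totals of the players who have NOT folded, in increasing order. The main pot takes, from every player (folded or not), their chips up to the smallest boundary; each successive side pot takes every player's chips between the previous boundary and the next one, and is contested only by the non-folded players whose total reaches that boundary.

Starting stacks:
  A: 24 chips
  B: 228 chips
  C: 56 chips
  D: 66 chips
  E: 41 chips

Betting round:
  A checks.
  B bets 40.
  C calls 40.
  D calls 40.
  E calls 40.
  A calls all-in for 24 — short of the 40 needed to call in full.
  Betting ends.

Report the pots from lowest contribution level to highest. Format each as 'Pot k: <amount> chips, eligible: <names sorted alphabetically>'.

Pot 1: 120 chips, eligible: A, B, C, D, E
Pot 2: 64 chips, eligible: B, C, D, E

Derivation:
Contributions: A=24, B=40, C=40, D=40, E=40
Pot levels (distinct totals of non-folded players): 24, 40
Layer 1-24: 24 each from A, B, C, D, E = 24*5 = 120 chips; eligible A, B, C, D, E
Layer 25-40: 16 each from B, C, D, E = 16*4 = 64 chips; eligible B, C, D, E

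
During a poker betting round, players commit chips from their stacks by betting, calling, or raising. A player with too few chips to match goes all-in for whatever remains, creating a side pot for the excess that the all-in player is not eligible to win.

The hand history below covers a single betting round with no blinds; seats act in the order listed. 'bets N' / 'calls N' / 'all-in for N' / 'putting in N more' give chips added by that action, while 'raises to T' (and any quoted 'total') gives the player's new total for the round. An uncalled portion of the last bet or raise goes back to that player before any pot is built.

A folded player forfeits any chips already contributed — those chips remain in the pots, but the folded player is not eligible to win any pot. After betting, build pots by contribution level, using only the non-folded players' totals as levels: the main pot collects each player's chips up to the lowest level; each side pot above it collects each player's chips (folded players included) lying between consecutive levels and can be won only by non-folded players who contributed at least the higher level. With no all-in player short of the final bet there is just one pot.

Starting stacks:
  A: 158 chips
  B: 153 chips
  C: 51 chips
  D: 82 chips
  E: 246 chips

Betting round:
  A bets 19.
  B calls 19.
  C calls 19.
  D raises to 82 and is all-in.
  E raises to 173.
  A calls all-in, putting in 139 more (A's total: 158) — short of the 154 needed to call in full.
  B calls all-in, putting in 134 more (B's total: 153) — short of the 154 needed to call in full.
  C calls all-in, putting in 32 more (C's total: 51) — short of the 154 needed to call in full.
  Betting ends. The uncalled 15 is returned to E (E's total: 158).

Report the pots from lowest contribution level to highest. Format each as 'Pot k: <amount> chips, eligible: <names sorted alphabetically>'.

Pot 1: 255 chips, eligible: A, B, C, D, E
Pot 2: 124 chips, eligible: A, B, D, E
Pot 3: 213 chips, eligible: A, B, E
Pot 4: 10 chips, eligible: A, E

Derivation:
Contributions (after 15 returned to E): A=158, B=153, C=51, D=82, E=158
Pot levels (distinct totals of non-folded players): 51, 82, 153, 158
Layer 1-51: 51 each from A, B, C, D, E = 51*5 = 255 chips; eligible A, B, C, D, E
Layer 52-82: 31 each from A, B, D, E = 31*4 = 124 chips; eligible A, B, D, E
Layer 83-153: 71 each from A, B, E = 71*3 = 213 chips; eligible A, B, E
Layer 154-158: 5 each from A, E = 5*2 = 10 chips; eligible A, E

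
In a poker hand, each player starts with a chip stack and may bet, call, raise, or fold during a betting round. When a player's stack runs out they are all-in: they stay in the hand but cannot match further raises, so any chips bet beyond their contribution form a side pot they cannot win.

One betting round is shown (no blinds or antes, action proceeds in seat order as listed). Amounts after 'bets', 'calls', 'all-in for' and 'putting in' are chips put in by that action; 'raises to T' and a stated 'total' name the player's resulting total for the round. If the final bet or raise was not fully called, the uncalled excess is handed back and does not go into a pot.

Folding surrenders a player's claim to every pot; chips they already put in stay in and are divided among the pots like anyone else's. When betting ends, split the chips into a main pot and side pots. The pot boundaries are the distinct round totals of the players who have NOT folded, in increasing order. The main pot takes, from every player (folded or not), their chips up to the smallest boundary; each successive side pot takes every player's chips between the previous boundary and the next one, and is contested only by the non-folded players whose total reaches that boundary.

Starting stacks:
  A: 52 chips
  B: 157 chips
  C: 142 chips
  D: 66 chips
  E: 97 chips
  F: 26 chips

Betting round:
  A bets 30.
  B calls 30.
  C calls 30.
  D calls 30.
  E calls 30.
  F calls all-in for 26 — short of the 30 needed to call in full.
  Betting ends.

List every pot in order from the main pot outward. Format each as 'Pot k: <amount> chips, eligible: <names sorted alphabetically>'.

Contributions: A=30, B=30, C=30, D=30, E=30, F=26
Pot levels (distinct totals of non-folded players): 26, 30
Layer 1-26: 26 each from A, B, C, D, E, F = 26*6 = 156 chips; eligible A, B, C, D, E, F
Layer 27-30: 4 each from A, B, C, D, E = 4*5 = 20 chips; eligible A, B, C, D, E

Pot 1: 156 chips, eligible: A, B, C, D, E, F
Pot 2: 20 chips, eligible: A, B, C, D, E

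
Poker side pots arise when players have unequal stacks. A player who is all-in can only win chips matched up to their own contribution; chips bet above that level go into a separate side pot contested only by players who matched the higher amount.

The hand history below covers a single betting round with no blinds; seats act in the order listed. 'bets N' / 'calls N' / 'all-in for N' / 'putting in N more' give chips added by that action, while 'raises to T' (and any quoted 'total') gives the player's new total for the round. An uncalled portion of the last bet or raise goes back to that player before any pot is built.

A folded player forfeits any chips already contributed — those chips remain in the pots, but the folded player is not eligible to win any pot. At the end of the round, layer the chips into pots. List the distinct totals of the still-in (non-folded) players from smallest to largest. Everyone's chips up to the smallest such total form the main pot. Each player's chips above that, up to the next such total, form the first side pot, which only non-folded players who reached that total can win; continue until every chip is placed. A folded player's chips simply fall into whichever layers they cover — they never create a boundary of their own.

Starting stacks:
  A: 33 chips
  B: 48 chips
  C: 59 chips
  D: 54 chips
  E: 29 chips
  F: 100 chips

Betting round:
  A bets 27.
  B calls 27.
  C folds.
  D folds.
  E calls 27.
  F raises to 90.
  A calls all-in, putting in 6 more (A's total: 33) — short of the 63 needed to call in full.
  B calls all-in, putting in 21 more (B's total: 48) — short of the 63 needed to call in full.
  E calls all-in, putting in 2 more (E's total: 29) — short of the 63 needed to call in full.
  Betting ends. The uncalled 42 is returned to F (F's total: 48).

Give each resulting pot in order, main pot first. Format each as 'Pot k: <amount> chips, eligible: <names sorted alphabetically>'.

Pot 1: 116 chips, eligible: A, B, E, F
Pot 2: 12 chips, eligible: A, B, F
Pot 3: 30 chips, eligible: B, F

Derivation:
Contributions (after 42 returned to F): A=33, B=48, E=29, F=48
Folded: C, D
Pot levels (distinct totals of non-folded players): 29, 33, 48
Layer 1-29: 29 each from A, B, E, F = 29*4 = 116 chips; eligible A, B, E, F
Layer 30-33: 4 each from A, B, F = 4*3 = 12 chips; eligible A, B, F
Layer 34-48: 15 each from B, F = 15*2 = 30 chips; eligible B, F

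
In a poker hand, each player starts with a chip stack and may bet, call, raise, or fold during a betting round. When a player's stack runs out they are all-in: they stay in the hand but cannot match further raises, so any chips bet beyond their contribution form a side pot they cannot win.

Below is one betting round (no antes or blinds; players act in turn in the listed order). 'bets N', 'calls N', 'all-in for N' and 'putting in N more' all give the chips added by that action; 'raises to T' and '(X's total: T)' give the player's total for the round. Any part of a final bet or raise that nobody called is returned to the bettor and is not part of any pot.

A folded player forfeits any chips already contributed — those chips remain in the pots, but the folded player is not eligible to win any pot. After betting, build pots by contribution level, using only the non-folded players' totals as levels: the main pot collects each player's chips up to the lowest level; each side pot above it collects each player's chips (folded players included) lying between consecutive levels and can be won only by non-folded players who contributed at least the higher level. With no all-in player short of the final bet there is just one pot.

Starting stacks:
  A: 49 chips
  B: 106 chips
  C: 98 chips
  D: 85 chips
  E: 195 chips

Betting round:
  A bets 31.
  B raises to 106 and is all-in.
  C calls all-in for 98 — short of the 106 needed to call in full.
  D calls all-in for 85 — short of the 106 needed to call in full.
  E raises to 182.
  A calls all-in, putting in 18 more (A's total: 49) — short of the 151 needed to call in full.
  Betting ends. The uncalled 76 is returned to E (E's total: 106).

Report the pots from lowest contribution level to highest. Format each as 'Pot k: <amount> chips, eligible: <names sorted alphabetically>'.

Pot 1: 245 chips, eligible: A, B, C, D, E
Pot 2: 144 chips, eligible: B, C, D, E
Pot 3: 39 chips, eligible: B, C, E
Pot 4: 16 chips, eligible: B, E

Derivation:
Contributions (after 76 returned to E): A=49, B=106, C=98, D=85, E=106
Pot levels (distinct totals of non-folded players): 49, 85, 98, 106
Layer 1-49: 49 each from A, B, C, D, E = 49*5 = 245 chips; eligible A, B, C, D, E
Layer 50-85: 36 each from B, C, D, E = 36*4 = 144 chips; eligible B, C, D, E
Layer 86-98: 13 each from B, C, E = 13*3 = 39 chips; eligible B, C, E
Layer 99-106: 8 each from B, E = 8*2 = 16 chips; eligible B, E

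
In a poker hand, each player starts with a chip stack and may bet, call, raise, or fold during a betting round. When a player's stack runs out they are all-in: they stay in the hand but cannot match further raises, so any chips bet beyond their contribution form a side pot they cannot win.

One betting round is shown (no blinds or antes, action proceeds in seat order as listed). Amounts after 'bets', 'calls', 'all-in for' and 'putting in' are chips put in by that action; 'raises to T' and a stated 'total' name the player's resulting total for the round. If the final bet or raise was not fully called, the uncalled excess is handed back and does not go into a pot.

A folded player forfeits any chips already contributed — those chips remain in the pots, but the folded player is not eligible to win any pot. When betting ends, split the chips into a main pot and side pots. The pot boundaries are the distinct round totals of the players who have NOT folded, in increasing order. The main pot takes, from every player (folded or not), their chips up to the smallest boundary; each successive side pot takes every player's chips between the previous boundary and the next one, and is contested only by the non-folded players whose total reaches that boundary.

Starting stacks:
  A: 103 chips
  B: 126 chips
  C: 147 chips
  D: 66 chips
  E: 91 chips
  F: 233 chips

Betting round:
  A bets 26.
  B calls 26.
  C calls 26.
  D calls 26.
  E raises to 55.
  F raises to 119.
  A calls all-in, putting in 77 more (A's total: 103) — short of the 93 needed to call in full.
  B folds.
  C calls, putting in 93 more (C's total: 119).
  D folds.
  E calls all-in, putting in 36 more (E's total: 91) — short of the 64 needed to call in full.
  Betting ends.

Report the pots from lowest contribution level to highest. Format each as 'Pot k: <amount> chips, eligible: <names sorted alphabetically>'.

Contributions: A=103, B=26, C=119, D=26, E=91, F=119
Folded: B, D
Pot levels (distinct totals of non-folded players): 91, 103, 119
Layer 1-91: A 91 + B 26 + C 91 + D 26 + E 91 + F 91 = 416 chips; eligible A, C, E, F
Layer 92-103: 12 each from A, C, F = 12*3 = 36 chips; eligible A, C, F
Layer 104-119: 16 each from C, F = 16*2 = 32 chips; eligible C, F

Pot 1: 416 chips, eligible: A, C, E, F
Pot 2: 36 chips, eligible: A, C, F
Pot 3: 32 chips, eligible: C, F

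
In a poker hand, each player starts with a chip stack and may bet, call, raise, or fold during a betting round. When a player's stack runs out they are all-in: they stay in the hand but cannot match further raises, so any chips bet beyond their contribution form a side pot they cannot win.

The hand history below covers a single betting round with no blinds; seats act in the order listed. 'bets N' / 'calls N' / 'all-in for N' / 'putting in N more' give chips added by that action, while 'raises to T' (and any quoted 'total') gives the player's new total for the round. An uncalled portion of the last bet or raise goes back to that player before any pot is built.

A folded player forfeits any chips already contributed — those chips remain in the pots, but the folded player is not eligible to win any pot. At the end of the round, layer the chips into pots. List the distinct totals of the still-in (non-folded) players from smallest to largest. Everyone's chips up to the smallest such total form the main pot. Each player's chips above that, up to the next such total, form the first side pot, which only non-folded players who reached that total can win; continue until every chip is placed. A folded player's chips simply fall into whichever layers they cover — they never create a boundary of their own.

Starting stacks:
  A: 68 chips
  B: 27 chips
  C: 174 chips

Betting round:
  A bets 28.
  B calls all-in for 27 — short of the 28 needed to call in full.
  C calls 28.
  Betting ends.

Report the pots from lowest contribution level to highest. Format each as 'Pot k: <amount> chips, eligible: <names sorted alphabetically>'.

Contributions: A=28, B=27, C=28
Pot levels (distinct totals of non-folded players): 27, 28
Layer 1-27: 27 each from A, B, C = 27*3 = 81 chips; eligible A, B, C
Layer 28-28: 1 each from A, C = 1*2 = 2 chips; eligible A, C

Pot 1: 81 chips, eligible: A, B, C
Pot 2: 2 chips, eligible: A, C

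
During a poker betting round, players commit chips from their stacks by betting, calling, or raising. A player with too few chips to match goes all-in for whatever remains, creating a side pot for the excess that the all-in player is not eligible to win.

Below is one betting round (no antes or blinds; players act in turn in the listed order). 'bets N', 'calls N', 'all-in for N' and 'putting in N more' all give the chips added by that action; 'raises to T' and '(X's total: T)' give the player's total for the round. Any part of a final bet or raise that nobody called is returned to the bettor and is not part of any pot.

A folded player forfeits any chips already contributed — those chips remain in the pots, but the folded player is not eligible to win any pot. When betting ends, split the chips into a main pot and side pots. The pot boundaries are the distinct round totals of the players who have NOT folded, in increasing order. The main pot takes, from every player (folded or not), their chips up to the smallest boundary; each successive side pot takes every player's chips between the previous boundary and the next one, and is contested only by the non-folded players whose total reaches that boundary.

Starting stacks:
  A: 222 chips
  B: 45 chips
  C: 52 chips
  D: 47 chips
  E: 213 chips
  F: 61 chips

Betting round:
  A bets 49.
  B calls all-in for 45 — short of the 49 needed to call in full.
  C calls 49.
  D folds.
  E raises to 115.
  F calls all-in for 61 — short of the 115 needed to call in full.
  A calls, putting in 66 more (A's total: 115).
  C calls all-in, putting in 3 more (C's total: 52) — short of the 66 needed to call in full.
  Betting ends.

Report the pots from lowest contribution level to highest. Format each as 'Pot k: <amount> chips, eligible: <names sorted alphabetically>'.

Contributions: A=115, B=45, C=52, E=115, F=61
Folded: D
Pot levels (distinct totals of non-folded players): 45, 52, 61, 115
Layer 1-45: 45 each from A, B, C, E, F = 45*5 = 225 chips; eligible A, B, C, E, F
Layer 46-52: 7 each from A, C, E, F = 7*4 = 28 chips; eligible A, C, E, F
Layer 53-61: 9 each from A, E, F = 9*3 = 27 chips; eligible A, E, F
Layer 62-115: 54 each from A, E = 54*2 = 108 chips; eligible A, E

Pot 1: 225 chips, eligible: A, B, C, E, F
Pot 2: 28 chips, eligible: A, C, E, F
Pot 3: 27 chips, eligible: A, E, F
Pot 4: 108 chips, eligible: A, E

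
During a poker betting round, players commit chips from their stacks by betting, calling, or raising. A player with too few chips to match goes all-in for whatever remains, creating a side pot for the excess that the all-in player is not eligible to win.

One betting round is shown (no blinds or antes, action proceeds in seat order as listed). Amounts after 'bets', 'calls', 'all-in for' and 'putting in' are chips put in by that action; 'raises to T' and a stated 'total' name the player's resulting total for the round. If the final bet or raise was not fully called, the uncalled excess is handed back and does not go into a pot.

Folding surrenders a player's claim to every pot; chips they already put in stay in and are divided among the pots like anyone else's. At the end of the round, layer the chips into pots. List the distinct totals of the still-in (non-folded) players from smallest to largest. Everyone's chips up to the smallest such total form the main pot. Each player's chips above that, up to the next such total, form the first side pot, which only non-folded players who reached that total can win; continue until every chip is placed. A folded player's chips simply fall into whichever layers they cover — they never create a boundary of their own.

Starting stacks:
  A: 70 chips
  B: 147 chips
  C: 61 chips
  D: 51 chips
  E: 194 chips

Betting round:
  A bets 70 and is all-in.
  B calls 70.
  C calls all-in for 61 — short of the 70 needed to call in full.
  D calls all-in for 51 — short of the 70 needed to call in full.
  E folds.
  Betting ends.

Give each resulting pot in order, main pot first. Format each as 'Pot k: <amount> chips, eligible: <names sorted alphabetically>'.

Pot 1: 204 chips, eligible: A, B, C, D
Pot 2: 30 chips, eligible: A, B, C
Pot 3: 18 chips, eligible: A, B

Derivation:
Contributions: A=70, B=70, C=61, D=51
Folded: E
Pot levels (distinct totals of non-folded players): 51, 61, 70
Layer 1-51: 51 each from A, B, C, D = 51*4 = 204 chips; eligible A, B, C, D
Layer 52-61: 10 each from A, B, C = 10*3 = 30 chips; eligible A, B, C
Layer 62-70: 9 each from A, B = 9*2 = 18 chips; eligible A, B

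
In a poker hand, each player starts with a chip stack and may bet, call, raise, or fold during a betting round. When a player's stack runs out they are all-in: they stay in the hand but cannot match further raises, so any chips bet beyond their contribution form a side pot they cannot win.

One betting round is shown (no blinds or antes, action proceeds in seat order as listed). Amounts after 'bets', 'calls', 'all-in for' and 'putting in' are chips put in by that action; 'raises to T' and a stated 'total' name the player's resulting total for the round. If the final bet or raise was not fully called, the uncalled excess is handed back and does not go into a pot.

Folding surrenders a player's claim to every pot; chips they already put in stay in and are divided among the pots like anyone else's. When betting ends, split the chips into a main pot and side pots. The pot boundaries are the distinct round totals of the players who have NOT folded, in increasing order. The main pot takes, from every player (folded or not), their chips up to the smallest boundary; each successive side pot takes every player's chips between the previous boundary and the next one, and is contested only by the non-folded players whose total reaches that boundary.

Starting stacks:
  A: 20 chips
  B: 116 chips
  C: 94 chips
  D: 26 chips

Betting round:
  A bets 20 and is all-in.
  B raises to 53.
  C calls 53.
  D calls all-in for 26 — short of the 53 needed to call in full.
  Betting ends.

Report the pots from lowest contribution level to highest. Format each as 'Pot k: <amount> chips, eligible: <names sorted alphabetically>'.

Contributions: A=20, B=53, C=53, D=26
Pot levels (distinct totals of non-folded players): 20, 26, 53
Layer 1-20: 20 each from A, B, C, D = 20*4 = 80 chips; eligible A, B, C, D
Layer 21-26: 6 each from B, C, D = 6*3 = 18 chips; eligible B, C, D
Layer 27-53: 27 each from B, C = 27*2 = 54 chips; eligible B, C

Pot 1: 80 chips, eligible: A, B, C, D
Pot 2: 18 chips, eligible: B, C, D
Pot 3: 54 chips, eligible: B, C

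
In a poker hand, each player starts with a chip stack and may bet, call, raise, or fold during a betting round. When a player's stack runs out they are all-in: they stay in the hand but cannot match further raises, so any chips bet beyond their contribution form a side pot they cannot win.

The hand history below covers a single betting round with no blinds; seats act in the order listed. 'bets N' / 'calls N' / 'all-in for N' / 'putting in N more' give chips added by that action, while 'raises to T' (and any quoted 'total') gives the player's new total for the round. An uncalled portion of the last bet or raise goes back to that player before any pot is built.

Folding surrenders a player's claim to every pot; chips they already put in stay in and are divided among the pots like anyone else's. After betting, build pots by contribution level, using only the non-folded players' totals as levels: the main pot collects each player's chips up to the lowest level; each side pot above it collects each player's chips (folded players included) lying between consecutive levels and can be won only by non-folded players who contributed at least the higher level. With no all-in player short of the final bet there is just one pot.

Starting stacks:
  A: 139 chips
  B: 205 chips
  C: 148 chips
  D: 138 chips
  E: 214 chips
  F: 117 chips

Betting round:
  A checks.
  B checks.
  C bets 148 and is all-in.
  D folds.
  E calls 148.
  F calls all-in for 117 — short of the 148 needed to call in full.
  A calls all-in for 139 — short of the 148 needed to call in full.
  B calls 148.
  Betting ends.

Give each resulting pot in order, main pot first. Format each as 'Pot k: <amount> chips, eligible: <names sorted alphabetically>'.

Contributions: A=139, B=148, C=148, E=148, F=117
Folded: D
Pot levels (distinct totals of non-folded players): 117, 139, 148
Layer 1-117: 117 each from A, B, C, E, F = 117*5 = 585 chips; eligible A, B, C, E, F
Layer 118-139: 22 each from A, B, C, E = 22*4 = 88 chips; eligible A, B, C, E
Layer 140-148: 9 each from B, C, E = 9*3 = 27 chips; eligible B, C, E

Pot 1: 585 chips, eligible: A, B, C, E, F
Pot 2: 88 chips, eligible: A, B, C, E
Pot 3: 27 chips, eligible: B, C, E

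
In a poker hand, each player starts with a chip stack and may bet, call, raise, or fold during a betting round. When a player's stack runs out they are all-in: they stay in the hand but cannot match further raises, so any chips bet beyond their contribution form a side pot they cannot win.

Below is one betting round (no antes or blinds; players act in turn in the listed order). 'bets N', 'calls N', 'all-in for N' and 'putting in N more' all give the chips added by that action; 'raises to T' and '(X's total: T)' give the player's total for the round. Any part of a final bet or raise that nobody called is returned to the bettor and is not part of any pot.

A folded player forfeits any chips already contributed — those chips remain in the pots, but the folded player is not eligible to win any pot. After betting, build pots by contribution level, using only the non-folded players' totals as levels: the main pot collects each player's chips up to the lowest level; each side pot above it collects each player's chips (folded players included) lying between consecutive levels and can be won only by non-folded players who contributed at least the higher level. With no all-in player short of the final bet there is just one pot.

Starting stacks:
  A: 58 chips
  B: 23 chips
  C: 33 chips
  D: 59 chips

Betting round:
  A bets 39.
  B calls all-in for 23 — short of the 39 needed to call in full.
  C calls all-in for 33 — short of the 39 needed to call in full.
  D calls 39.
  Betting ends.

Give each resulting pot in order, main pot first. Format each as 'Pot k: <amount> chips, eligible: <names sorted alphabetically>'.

Contributions: A=39, B=23, C=33, D=39
Pot levels (distinct totals of non-folded players): 23, 33, 39
Layer 1-23: 23 each from A, B, C, D = 23*4 = 92 chips; eligible A, B, C, D
Layer 24-33: 10 each from A, C, D = 10*3 = 30 chips; eligible A, C, D
Layer 34-39: 6 each from A, D = 6*2 = 12 chips; eligible A, D

Pot 1: 92 chips, eligible: A, B, C, D
Pot 2: 30 chips, eligible: A, C, D
Pot 3: 12 chips, eligible: A, D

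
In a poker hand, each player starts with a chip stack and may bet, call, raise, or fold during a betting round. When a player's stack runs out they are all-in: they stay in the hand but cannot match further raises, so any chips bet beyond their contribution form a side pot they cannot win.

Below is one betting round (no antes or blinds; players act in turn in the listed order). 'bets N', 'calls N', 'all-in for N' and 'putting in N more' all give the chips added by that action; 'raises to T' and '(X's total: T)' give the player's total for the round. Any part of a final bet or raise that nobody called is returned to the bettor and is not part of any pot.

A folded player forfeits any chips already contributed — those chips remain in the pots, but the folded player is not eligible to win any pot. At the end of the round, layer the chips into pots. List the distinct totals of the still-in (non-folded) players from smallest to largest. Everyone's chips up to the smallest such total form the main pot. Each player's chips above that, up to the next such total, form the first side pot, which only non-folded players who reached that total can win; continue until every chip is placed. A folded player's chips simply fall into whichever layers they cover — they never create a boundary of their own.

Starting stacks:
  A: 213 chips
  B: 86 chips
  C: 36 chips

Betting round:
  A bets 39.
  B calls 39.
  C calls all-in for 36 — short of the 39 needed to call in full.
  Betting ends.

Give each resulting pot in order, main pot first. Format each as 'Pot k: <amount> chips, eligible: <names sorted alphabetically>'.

Contributions: A=39, B=39, C=36
Pot levels (distinct totals of non-folded players): 36, 39
Layer 1-36: 36 each from A, B, C = 36*3 = 108 chips; eligible A, B, C
Layer 37-39: 3 each from A, B = 3*2 = 6 chips; eligible A, B

Pot 1: 108 chips, eligible: A, B, C
Pot 2: 6 chips, eligible: A, B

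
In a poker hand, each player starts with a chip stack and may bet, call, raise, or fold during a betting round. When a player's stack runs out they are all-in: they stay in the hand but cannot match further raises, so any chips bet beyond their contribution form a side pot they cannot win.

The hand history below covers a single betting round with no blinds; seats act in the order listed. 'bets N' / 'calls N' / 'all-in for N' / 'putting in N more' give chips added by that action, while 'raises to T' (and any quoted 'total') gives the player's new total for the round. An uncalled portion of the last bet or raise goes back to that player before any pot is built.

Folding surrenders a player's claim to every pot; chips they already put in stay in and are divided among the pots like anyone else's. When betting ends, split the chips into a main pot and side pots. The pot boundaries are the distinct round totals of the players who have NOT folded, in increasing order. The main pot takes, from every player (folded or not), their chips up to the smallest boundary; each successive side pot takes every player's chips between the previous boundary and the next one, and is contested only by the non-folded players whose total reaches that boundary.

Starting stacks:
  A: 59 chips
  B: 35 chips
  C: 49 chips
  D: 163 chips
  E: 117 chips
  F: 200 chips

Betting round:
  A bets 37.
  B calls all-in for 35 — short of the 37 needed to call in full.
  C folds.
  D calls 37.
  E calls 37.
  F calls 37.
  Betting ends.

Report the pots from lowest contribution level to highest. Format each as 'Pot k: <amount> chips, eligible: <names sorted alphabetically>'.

Contributions: A=37, B=35, D=37, E=37, F=37
Folded: C
Pot levels (distinct totals of non-folded players): 35, 37
Layer 1-35: 35 each from A, B, D, E, F = 35*5 = 175 chips; eligible A, B, D, E, F
Layer 36-37: 2 each from A, D, E, F = 2*4 = 8 chips; eligible A, D, E, F

Pot 1: 175 chips, eligible: A, B, D, E, F
Pot 2: 8 chips, eligible: A, D, E, F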